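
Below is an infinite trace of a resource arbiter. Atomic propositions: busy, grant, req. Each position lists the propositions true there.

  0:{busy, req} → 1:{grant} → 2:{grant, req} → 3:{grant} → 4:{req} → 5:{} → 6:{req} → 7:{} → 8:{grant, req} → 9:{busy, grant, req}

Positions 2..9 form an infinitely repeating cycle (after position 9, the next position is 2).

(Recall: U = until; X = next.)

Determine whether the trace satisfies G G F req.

Yes

G F req holds at every position 0..9, and those are all positions ever visited, so G G F req holds.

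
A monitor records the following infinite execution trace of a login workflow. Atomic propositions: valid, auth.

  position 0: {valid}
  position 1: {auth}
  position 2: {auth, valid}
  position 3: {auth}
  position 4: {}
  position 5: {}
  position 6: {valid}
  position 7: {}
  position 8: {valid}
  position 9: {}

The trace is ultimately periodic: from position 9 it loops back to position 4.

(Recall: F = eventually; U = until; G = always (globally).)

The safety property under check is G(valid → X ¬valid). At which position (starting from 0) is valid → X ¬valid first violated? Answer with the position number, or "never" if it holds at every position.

never

valid → X ¬valid holds at every position 0..9, and those are all the positions the trace ever visits, so the invariant G(valid → X ¬valid) is never violated.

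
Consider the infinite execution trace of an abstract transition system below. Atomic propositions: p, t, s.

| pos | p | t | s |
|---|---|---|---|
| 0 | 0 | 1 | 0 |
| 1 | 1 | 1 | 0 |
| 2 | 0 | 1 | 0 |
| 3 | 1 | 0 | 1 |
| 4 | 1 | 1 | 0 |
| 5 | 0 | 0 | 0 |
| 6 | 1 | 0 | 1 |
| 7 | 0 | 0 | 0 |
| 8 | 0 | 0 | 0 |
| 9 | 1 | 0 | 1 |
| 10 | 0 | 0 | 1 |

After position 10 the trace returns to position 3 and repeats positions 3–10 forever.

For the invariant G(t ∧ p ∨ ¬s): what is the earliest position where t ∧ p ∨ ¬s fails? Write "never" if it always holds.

Check t ∧ p ∨ ¬s at each position in order: 0 ✓, 1 ✓, 2 ✓.
At position 3 the labels are {p, s}, so t ∧ p ∨ ¬s is false there. This is the first violation.

3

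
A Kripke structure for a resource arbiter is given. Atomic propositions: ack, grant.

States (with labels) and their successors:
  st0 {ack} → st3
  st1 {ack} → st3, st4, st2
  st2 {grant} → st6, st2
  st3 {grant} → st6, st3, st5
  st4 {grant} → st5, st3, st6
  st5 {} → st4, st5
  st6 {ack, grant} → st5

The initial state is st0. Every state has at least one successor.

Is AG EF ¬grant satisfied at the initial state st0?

States satisfying EF ¬grant: {st0, st1, st2, st3, st4, st5, st6}.
States satisfying AG EF ¬grant: {st0, st1, st2, st3, st4, st5, st6}.
Every state reachable from st0 satisfies EF ¬grant.
st0 ∈ Sat(AG EF ¬grant).

Satisfied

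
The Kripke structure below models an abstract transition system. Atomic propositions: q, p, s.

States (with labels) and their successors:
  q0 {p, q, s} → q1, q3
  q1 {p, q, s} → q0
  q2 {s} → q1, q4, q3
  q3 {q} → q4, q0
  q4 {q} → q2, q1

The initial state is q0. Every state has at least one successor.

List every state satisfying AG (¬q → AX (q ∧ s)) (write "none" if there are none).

none

States satisfying ¬q → AX (q ∧ s): {q0, q1, q3, q4}.
States satisfying AG (¬q → AX (q ∧ s)): ∅.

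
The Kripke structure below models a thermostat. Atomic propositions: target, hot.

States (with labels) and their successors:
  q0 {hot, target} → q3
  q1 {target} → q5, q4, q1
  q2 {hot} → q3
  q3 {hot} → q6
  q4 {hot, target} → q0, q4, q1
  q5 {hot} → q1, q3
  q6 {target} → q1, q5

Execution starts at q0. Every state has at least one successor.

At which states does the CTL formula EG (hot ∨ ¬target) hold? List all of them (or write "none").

{q4}

States satisfying hot ∨ ¬target: {q0, q2, q3, q4, q5}.
States satisfying EG (hot ∨ ¬target): {q4}.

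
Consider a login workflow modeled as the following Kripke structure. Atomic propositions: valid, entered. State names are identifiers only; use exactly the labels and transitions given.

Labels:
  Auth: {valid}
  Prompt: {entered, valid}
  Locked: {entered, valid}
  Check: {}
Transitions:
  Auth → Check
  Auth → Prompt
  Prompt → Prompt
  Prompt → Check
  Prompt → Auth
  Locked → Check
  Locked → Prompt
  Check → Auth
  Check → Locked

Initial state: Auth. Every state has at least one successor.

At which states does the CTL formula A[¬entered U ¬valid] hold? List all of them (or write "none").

{Check}

States satisfying ¬entered: {Auth, Check}.
States satisfying ¬valid: {Check}.
States satisfying A[¬entered U ¬valid]: {Check}.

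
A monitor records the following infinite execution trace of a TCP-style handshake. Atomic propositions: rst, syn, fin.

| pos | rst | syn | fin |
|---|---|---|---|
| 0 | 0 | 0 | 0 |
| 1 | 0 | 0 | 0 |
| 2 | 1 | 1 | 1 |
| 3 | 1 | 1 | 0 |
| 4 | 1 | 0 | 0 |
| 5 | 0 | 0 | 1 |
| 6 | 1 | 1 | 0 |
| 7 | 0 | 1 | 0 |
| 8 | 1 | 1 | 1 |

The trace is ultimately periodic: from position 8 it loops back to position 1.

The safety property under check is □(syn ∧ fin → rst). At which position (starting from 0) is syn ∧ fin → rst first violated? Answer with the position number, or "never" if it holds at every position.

syn ∧ fin → rst holds at every position 0..8, and those are all the positions the trace ever visits, so the invariant □(syn ∧ fin → rst) is never violated.

never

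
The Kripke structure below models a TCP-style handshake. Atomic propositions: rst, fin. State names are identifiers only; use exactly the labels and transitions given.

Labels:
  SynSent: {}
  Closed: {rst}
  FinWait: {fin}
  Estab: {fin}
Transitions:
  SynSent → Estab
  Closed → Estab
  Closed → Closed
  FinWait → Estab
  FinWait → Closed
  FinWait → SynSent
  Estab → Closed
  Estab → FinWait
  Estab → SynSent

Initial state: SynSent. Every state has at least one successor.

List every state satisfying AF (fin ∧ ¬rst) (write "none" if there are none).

States satisfying fin ∧ ¬rst: {FinWait, Estab}.
States satisfying AF (fin ∧ ¬rst): {SynSent, FinWait, Estab}.

{SynSent, FinWait, Estab}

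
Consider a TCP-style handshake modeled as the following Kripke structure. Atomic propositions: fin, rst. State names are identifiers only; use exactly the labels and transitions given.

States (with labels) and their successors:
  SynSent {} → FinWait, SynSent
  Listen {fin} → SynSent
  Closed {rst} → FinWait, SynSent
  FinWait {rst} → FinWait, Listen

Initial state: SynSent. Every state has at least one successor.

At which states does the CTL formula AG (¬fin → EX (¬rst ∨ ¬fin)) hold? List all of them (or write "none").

{SynSent, Listen, Closed, FinWait}

States satisfying ¬fin → EX (¬rst ∨ ¬fin): {SynSent, Listen, Closed, FinWait}.
States satisfying AG (¬fin → EX (¬rst ∨ ¬fin)): {SynSent, Listen, Closed, FinWait}.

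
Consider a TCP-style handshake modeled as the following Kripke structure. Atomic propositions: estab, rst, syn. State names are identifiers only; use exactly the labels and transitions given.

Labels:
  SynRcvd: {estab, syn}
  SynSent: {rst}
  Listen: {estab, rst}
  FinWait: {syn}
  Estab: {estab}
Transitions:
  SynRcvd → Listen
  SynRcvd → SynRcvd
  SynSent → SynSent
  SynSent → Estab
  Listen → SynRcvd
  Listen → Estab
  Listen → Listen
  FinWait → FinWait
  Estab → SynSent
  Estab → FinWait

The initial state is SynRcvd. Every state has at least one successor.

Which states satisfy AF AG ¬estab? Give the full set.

States satisfying AG ¬estab: {FinWait}.
States satisfying AF AG ¬estab: {FinWait}.

{FinWait}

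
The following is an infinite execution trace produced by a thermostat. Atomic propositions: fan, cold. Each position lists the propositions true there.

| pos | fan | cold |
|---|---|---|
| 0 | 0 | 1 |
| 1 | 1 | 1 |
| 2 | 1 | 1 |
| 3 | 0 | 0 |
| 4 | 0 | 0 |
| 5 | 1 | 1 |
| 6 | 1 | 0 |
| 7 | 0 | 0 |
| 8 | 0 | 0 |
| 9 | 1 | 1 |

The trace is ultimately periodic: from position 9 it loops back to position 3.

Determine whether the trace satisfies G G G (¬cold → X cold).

G G (¬cold → X cold) must hold at every position from 0 onward. It fails at position 0, so G G G (¬cold → X cold) is false.

Does not hold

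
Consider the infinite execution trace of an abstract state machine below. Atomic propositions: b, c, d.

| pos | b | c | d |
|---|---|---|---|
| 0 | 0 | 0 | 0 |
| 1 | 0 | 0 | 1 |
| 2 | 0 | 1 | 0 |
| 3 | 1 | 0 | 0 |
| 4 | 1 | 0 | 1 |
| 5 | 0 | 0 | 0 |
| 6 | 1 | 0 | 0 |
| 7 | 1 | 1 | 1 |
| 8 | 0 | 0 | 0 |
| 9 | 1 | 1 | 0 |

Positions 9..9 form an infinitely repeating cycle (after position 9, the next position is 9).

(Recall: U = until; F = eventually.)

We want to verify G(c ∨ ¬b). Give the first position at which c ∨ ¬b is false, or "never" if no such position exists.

Check c ∨ ¬b at each position in order: 0 ✓, 1 ✓, 2 ✓.
At position 3 the labels are {b}, so c ∨ ¬b is false there. This is the first violation.

3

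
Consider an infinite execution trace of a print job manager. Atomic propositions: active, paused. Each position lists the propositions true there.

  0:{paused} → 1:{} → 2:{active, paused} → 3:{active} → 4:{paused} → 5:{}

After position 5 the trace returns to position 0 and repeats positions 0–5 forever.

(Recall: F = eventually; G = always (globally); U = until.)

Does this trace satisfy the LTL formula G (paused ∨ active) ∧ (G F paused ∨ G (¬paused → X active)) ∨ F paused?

Holds

paused holds at position 0, which is reachable from 0, so F paused holds.
At position 0: G (paused ∨ active) ∧ (G F paused ∨ G (¬paused → X active)) is false; F paused is true; so G (paused ∨ active) ∧ (G F paused ∨ G (¬paused → X active)) ∨ F paused is true.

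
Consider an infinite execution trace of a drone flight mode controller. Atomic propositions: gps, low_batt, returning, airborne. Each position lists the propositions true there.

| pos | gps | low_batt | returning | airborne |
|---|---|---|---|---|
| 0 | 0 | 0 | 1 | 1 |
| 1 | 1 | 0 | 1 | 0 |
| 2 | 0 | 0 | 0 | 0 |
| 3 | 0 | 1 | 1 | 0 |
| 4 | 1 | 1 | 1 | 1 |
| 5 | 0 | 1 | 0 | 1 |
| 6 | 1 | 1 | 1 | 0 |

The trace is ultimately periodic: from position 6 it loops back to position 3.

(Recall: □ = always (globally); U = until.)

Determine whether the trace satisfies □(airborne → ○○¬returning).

airborne → ○○¬returning must hold at every position from 0 onward. It fails at position 4, so □(airborne → ○○¬returning) is false.
Positions where airborne holds: 0, 4, 5.
Check ○○¬returning at each: 0→ok, 4→fails, 5→fails.

Violated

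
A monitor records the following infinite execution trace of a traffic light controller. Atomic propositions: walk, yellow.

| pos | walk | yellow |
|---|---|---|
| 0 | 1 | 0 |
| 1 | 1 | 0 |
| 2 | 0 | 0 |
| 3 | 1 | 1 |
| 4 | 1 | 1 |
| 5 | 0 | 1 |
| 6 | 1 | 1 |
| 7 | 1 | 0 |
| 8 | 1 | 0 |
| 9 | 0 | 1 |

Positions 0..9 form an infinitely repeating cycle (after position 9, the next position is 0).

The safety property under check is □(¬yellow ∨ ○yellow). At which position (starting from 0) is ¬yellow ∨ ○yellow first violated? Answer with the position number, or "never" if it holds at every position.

6

Check ¬yellow ∨ ○yellow at each position in order: 0 ✓, 1 ✓, 2 ✓, 3 ✓, 4 ✓, 5 ✓.
At position 6 the labels are {walk, yellow} and the next position 7 has {walk}, so ¬yellow ∨ ○yellow is false there. This is the first violation.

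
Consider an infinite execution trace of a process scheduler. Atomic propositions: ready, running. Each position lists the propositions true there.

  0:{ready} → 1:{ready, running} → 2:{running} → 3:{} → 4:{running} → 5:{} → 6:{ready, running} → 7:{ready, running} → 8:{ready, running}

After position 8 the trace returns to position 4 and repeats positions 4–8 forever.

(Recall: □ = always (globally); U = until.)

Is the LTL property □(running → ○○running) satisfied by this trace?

No

running → ○○running must hold at every position from 0 onward. It fails at position 1, so □(running → ○○running) is false.
Positions where running holds: 1, 2, 4, 6, 7, 8.
Check ○○running at each: 1→fails, 2→ok, 4→ok, 6→ok, 7→ok, 8→fails.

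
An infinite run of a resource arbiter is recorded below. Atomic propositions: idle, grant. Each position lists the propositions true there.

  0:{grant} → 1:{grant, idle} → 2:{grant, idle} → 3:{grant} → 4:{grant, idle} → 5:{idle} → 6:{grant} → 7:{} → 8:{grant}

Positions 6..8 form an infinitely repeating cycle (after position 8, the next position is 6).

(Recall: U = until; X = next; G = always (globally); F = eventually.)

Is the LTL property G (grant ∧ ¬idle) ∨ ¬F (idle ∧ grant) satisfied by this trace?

grant ∧ ¬idle must hold at every position from 0 onward. It fails at position 1, so G (grant ∧ ¬idle) is false.
At position 0: G (grant ∧ ¬idle) is false; ¬F (idle ∧ grant) is false; so G (grant ∧ ¬idle) ∨ ¬F (idle ∧ grant) is false.

Violated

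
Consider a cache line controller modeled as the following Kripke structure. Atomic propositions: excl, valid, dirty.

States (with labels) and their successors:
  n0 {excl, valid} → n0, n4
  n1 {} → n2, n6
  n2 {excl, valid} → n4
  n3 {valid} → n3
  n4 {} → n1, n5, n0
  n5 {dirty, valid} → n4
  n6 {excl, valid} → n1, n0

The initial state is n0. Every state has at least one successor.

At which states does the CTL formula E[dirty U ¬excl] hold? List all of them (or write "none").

States satisfying dirty: {n5}.
States satisfying ¬excl: {n1, n3, n4, n5}.
States satisfying E[dirty U ¬excl]: {n1, n3, n4, n5}.

{n1, n3, n4, n5}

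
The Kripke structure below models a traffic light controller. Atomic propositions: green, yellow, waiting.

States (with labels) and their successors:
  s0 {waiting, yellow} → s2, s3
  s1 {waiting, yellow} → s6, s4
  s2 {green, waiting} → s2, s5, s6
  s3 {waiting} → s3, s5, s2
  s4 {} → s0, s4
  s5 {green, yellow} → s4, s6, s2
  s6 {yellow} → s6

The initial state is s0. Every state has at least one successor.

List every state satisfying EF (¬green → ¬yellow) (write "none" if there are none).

{s0, s1, s2, s3, s4, s5}

States satisfying ¬green → ¬yellow: {s2, s3, s4, s5}.
States satisfying EF (¬green → ¬yellow): {s0, s1, s2, s3, s4, s5}.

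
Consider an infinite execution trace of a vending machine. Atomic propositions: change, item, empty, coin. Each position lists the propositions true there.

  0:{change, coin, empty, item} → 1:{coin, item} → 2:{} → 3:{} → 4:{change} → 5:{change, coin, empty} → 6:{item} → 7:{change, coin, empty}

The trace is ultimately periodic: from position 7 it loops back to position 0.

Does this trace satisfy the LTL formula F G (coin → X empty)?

G (coin → X empty) is false at every position 0..7, so it never becomes true and F G (coin → X empty) fails.

No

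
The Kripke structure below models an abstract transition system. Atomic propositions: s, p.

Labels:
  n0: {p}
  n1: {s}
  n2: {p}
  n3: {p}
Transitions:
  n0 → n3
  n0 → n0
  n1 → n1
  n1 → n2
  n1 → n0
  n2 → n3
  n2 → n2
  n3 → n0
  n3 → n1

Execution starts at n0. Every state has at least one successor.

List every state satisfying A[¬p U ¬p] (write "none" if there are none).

{n1}

States satisfying ¬p: {n1}.
States satisfying A[¬p U ¬p]: {n1}.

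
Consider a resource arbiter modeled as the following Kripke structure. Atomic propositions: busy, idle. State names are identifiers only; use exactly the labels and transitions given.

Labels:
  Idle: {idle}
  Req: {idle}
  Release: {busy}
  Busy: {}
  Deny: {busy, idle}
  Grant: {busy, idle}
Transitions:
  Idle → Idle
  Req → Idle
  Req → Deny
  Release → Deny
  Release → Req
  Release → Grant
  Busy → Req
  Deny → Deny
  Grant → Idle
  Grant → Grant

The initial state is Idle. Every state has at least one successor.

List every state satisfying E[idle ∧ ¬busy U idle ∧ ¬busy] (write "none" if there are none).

{Idle, Req}

States satisfying idle ∧ ¬busy: {Idle, Req}.
States satisfying E[idle ∧ ¬busy U idle ∧ ¬busy]: {Idle, Req}.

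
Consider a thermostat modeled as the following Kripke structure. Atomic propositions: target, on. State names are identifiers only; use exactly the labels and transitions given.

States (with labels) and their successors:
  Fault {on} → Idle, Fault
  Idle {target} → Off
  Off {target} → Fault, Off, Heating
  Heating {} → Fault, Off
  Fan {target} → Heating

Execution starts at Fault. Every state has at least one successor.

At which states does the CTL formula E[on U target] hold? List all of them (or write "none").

States satisfying on: {Fault}.
States satisfying target: {Idle, Off, Fan}.
States satisfying E[on U target]: {Fault, Idle, Off, Fan}.

{Fault, Idle, Off, Fan}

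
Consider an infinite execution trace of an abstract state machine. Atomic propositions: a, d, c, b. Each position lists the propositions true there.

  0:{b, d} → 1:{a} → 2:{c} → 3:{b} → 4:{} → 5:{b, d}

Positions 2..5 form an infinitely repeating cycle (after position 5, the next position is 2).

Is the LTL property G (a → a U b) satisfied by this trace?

a → a U b must hold at every position from 0 onward. It fails at position 1, so G (a → a U b) is false.
Positions where a holds: 1.
Check a U b at each: 1→fails.

Violated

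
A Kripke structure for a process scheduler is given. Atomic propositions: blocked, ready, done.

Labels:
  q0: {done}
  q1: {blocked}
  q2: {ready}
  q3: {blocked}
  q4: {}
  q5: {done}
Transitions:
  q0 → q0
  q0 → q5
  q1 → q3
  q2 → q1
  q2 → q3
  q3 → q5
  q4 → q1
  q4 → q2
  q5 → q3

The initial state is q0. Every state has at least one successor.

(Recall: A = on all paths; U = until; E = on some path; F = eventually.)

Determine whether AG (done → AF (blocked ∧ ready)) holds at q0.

No

States satisfying done → AF (blocked ∧ ready): {q1, q2, q3, q4}.
States satisfying AG (done → AF (blocked ∧ ready)): ∅.
q0 is reachable from q0 and violates done → AF (blocked ∧ ready), so AG fails at q0.
q0 ∉ Sat(AG (done → AF (blocked ∧ ready))).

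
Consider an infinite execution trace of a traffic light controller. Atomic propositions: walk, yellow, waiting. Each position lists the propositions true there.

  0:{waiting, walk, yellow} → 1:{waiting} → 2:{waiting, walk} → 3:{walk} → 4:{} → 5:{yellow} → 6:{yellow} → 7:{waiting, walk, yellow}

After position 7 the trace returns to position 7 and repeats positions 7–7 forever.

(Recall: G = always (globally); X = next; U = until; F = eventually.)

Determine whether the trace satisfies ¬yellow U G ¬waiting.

Walking from position 0: at position 0, G ¬waiting has not yet held and ¬yellow fails, so ¬yellow U G ¬waiting is false.

Does not hold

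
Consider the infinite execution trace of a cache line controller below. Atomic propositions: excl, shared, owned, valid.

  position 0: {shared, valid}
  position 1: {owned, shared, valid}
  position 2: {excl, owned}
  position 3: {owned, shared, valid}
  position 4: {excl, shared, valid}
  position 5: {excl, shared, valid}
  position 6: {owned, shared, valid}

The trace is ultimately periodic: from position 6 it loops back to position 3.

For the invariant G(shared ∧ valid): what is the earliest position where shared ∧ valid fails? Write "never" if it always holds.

2

Check shared ∧ valid at each position in order: 0 ✓, 1 ✓.
At position 2 the labels are {excl, owned}, so shared ∧ valid is false there. This is the first violation.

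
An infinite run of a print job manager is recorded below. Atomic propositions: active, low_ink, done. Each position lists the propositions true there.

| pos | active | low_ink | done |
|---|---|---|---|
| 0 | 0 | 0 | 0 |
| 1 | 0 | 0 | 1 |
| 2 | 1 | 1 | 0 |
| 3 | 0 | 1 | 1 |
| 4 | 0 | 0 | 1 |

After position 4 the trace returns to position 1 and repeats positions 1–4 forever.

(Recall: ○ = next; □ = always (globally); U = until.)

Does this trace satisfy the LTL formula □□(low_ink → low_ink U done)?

□(low_ink → low_ink U done) holds at every position 0..4, and those are all positions ever visited, so □□(low_ink → low_ink U done) holds.

Holds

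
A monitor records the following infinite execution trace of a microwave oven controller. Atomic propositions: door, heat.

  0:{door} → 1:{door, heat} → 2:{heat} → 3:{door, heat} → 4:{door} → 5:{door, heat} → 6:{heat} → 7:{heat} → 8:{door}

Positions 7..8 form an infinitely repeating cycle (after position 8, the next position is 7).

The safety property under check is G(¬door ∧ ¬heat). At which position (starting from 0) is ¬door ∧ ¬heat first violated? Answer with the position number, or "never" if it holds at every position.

0

At position 0 the labels are {door}, so ¬door ∧ ¬heat is false there. This is the first violation.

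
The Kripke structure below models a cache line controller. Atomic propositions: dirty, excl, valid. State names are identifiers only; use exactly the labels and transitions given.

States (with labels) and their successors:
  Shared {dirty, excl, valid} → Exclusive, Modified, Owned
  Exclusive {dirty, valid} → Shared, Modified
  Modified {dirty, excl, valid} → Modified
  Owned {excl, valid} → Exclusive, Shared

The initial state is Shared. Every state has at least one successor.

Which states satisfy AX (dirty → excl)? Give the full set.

{Exclusive, Modified}

States satisfying dirty → excl: {Shared, Modified, Owned}.
States satisfying AX (dirty → excl): {Exclusive, Modified}.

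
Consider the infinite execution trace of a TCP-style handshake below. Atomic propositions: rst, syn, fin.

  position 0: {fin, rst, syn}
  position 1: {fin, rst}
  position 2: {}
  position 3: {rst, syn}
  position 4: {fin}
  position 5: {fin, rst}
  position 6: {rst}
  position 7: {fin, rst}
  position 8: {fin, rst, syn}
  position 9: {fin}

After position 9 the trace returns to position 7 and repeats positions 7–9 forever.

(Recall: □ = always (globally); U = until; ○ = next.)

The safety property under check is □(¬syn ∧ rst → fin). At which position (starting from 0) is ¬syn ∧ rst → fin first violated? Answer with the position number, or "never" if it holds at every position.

Check ¬syn ∧ rst → fin at each position in order: 0 ✓, 1 ✓, 2 ✓, 3 ✓, 4 ✓, 5 ✓.
At position 6 the labels are {rst}, so ¬syn ∧ rst → fin is false there. This is the first violation.

6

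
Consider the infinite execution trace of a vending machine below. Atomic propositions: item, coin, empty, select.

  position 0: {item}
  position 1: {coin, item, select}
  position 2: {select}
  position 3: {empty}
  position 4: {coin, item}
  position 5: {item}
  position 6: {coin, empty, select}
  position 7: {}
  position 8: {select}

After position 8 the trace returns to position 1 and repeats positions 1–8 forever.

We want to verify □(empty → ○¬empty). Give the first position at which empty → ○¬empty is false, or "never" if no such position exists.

empty → ○¬empty holds at every position 0..8, and those are all the positions the trace ever visits, so the invariant □(empty → ○¬empty) is never violated.

never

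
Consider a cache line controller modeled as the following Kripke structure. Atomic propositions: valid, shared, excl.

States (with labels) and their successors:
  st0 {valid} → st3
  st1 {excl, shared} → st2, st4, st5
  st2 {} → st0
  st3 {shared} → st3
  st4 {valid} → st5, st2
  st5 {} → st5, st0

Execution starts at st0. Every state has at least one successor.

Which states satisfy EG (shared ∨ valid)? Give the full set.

States satisfying shared ∨ valid: {st0, st1, st3, st4}.
States satisfying EG (shared ∨ valid): {st0, st3}.

{st0, st3}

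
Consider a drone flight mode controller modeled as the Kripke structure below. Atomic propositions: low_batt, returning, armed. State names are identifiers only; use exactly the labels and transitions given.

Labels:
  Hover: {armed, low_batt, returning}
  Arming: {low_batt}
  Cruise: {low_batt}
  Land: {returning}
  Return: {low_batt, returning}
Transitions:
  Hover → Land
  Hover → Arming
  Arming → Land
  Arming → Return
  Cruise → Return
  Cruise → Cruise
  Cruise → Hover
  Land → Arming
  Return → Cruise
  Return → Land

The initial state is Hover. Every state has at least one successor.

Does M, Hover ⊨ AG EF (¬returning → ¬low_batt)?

States satisfying EF (¬returning → ¬low_batt): {Hover, Arming, Cruise, Land, Return}.
States satisfying AG EF (¬returning → ¬low_batt): {Hover, Arming, Cruise, Land, Return}.
Every state reachable from Hover satisfies EF (¬returning → ¬low_batt).
Hover ∈ Sat(AG EF (¬returning → ¬low_batt)).

Satisfied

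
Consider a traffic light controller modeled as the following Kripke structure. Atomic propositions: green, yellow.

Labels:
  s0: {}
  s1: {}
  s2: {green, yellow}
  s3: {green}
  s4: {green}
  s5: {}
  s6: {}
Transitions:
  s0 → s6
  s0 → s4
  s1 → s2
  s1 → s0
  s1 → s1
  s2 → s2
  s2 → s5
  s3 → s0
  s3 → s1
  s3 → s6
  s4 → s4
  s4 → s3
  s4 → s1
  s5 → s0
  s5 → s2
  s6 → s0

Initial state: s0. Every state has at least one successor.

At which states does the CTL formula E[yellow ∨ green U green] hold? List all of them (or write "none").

{s2, s3, s4}

States satisfying yellow ∨ green: {s2, s3, s4}.
States satisfying green: {s2, s3, s4}.
States satisfying E[yellow ∨ green U green]: {s2, s3, s4}.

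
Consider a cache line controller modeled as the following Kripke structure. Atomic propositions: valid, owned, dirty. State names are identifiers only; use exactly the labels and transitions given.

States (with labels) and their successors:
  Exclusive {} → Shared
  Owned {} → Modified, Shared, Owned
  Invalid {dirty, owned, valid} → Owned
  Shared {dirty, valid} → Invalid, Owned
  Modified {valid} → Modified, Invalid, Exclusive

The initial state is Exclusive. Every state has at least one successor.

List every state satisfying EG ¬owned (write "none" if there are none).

{Exclusive, Owned, Shared, Modified}

States satisfying ¬owned: {Exclusive, Owned, Shared, Modified}.
States satisfying EG ¬owned: {Exclusive, Owned, Shared, Modified}.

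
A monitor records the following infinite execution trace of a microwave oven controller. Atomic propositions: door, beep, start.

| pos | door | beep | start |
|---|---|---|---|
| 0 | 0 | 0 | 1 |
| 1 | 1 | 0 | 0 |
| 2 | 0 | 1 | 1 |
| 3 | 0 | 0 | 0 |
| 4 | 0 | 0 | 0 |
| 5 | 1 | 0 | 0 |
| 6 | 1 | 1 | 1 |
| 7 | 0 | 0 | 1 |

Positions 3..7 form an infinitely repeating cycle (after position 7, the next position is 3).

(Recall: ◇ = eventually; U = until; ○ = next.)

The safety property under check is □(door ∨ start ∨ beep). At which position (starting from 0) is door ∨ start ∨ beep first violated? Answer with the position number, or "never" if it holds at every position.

3

Check door ∨ start ∨ beep at each position in order: 0 ✓, 1 ✓, 2 ✓.
At position 3 the labels are {}, so door ∨ start ∨ beep is false there. This is the first violation.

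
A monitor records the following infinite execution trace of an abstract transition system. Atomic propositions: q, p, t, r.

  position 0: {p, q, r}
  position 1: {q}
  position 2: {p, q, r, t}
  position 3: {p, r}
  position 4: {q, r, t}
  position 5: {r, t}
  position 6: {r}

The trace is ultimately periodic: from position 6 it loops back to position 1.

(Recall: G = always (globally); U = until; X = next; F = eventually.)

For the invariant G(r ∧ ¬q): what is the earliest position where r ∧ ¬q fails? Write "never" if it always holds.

At position 0 the labels are {p, q, r}, so r ∧ ¬q is false there. This is the first violation.

0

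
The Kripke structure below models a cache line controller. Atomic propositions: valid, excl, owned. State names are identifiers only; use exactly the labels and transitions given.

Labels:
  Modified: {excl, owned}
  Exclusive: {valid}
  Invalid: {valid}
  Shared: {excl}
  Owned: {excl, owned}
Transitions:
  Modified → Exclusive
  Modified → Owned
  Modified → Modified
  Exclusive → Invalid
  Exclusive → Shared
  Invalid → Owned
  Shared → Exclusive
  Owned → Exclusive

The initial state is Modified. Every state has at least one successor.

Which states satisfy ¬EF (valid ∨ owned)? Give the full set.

States satisfying valid ∨ owned: {Modified, Exclusive, Invalid, Owned}.
States satisfying EF (valid ∨ owned): {Modified, Exclusive, Invalid, Shared, Owned}.
States satisfying ¬EF (valid ∨ owned): ∅.

none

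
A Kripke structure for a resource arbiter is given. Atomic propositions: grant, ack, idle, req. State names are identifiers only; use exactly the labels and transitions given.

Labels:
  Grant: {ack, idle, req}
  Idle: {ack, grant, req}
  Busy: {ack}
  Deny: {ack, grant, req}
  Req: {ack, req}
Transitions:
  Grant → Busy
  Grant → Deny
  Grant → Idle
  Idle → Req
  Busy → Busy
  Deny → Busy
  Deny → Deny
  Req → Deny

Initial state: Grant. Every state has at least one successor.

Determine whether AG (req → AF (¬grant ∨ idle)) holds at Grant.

States satisfying req → AF (¬grant ∨ idle): {Grant, Idle, Busy, Req}.
States satisfying AG (req → AF (¬grant ∨ idle)): {Busy}.
Deny is reachable from Grant and violates req → AF (¬grant ∨ idle), so AG fails at Grant.
Grant ∉ Sat(AG (req → AF (¬grant ∨ idle))).

Does not hold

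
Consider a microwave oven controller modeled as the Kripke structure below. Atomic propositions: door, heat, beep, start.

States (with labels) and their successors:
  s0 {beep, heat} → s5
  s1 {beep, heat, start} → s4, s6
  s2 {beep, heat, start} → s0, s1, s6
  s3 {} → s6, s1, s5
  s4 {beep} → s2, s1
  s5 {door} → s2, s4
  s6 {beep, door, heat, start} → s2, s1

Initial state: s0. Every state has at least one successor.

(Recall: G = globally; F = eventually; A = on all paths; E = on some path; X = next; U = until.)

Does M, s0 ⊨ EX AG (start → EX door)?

States satisfying AG (start → EX door): ∅.
States satisfying EX AG (start → EX door): ∅.
No suitable path/successor from s0 witnesses the formula.
s0 ∉ Sat(EX AG (start → EX door)).

Violated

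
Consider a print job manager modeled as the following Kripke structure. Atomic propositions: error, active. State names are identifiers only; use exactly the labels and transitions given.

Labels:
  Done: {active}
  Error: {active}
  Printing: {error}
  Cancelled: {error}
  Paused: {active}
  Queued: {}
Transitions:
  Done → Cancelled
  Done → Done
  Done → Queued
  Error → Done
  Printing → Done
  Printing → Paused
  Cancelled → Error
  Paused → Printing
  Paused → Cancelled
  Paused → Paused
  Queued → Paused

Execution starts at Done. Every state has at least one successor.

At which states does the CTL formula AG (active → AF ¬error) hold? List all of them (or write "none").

States satisfying active → AF ¬error: {Done, Error, Printing, Cancelled, Paused, Queued}.
States satisfying AG (active → AF ¬error): {Done, Error, Printing, Cancelled, Paused, Queued}.

{Done, Error, Printing, Cancelled, Paused, Queued}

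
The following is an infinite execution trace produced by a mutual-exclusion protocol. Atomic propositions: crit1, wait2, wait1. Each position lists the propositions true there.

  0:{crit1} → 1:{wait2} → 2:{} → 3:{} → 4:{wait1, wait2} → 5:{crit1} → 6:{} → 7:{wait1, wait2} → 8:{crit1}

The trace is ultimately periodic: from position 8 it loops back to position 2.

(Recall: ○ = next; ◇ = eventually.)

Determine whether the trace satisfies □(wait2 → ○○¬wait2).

Yes

wait2 → ○○¬wait2 holds at every position 0..8, and those are all positions ever visited, so □(wait2 → ○○¬wait2) holds.
Positions where wait2 holds: 1, 4, 7.
Check ○○¬wait2 at each: 1→ok, 4→ok, 7→ok.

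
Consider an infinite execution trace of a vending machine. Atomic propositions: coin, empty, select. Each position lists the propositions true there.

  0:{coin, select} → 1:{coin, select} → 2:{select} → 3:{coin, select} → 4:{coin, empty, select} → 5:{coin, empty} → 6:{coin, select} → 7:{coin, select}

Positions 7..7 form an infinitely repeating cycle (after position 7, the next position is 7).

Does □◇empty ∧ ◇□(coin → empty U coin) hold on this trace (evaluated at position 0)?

◇empty must hold at every position from 0 onward. It fails at position 6, so □◇empty is false.
□(coin → empty U coin) holds at position 0, which is reachable from 0, so ◇□(coin → empty U coin) holds.
At position 0: □◇empty is false; ◇□(coin → empty U coin) is true; so □◇empty ∧ ◇□(coin → empty U coin) is false.

Does not hold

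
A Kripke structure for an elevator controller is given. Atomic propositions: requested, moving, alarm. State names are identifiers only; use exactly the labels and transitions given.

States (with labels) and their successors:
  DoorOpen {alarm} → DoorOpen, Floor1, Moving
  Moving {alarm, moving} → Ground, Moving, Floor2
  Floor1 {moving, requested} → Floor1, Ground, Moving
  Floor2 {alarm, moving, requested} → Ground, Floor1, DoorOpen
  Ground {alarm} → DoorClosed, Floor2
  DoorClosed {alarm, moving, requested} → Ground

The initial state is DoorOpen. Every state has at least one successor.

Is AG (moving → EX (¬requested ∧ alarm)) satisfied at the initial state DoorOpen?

Holds

States satisfying moving → EX (¬requested ∧ alarm): {DoorOpen, Moving, Floor1, Floor2, Ground, DoorClosed}.
States satisfying AG (moving → EX (¬requested ∧ alarm)): {DoorOpen, Moving, Floor1, Floor2, Ground, DoorClosed}.
Every state reachable from DoorOpen satisfies moving → EX (¬requested ∧ alarm).
DoorOpen ∈ Sat(AG (moving → EX (¬requested ∧ alarm))).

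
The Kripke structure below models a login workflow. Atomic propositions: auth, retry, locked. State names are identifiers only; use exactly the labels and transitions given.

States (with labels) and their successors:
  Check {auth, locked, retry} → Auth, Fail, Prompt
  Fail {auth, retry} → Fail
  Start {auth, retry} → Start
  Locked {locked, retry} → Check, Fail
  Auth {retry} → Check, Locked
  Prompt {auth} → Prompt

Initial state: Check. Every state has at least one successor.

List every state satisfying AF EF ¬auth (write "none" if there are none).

States satisfying EF ¬auth: {Check, Locked, Auth}.
States satisfying AF EF ¬auth: {Check, Locked, Auth}.

{Check, Locked, Auth}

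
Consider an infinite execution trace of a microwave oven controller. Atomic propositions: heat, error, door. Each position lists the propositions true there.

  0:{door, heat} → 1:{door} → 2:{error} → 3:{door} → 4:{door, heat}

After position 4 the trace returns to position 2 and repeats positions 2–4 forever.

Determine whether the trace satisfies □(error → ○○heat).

Satisfied

error → ○○heat holds at every position 0..4, and those are all positions ever visited, so □(error → ○○heat) holds.
Positions where error holds: 2.
Check ○○heat at each: 2→ok.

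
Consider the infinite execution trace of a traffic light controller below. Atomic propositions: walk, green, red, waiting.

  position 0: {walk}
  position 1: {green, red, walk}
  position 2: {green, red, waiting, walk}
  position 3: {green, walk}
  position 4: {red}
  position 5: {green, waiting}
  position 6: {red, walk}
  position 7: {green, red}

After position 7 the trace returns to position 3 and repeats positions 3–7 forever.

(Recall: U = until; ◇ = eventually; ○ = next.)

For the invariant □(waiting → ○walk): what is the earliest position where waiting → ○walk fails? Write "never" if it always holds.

waiting → ○walk holds at every position 0..7, and those are all the positions the trace ever visits, so the invariant □(waiting → ○walk) is never violated.

never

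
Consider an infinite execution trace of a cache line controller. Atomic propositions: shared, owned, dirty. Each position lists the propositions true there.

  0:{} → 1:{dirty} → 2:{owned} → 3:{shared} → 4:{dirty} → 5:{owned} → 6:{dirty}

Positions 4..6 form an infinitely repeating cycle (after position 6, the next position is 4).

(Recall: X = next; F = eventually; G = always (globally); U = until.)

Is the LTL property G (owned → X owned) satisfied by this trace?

owned → X owned must hold at every position from 0 onward. It fails at position 2, so G (owned → X owned) is false.
Positions where owned holds: 2, 5.
Check X owned at each: 2→fails, 5→fails.

Does not hold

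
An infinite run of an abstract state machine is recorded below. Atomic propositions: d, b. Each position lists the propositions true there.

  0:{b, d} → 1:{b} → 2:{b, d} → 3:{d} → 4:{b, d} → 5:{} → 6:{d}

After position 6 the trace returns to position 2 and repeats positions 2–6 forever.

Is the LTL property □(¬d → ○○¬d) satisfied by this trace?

¬d → ○○¬d must hold at every position from 0 onward. It fails at position 1, so □(¬d → ○○¬d) is false.
Positions where ¬d holds: 1, 5.
Check ○○¬d at each: 1→fails, 5→fails.

Violated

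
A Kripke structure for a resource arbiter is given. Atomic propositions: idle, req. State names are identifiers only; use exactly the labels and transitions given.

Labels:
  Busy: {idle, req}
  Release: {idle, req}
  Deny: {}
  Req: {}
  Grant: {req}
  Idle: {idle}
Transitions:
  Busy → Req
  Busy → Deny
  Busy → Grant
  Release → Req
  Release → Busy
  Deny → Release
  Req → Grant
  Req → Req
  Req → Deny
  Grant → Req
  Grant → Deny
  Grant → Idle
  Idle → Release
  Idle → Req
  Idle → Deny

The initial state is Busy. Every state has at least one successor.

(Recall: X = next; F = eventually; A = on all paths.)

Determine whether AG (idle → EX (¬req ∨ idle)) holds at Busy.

States satisfying idle → EX (¬req ∨ idle): {Busy, Release, Deny, Req, Grant, Idle}.
States satisfying AG (idle → EX (¬req ∨ idle)): {Busy, Release, Deny, Req, Grant, Idle}.
Every state reachable from Busy satisfies idle → EX (¬req ∨ idle).
Busy ∈ Sat(AG (idle → EX (¬req ∨ idle))).

Satisfied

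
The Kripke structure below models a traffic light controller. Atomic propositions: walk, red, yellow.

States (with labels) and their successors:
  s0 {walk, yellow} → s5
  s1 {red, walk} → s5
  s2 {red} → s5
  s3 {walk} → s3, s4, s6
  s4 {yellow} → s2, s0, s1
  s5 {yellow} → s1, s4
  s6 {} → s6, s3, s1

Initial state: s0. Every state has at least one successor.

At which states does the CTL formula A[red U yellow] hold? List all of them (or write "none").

States satisfying red: {s1, s2}.
States satisfying yellow: {s0, s4, s5}.
States satisfying A[red U yellow]: {s0, s1, s2, s4, s5}.

{s0, s1, s2, s4, s5}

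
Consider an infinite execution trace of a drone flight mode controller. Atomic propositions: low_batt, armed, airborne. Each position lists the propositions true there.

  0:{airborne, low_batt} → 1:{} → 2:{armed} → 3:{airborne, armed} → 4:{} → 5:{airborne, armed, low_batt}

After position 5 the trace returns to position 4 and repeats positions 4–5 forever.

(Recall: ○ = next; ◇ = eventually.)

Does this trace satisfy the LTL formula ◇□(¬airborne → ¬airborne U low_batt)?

Yes

□(¬airborne → ¬airborne U low_batt) holds at position 3, which is reachable from 0, so ◇□(¬airborne → ¬airborne U low_batt) holds.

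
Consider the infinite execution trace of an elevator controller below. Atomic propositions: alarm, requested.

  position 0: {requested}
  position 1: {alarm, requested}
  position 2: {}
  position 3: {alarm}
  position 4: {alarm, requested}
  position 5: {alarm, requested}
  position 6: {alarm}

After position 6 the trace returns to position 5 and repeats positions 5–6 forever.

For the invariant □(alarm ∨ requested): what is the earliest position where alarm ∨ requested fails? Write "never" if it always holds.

2

Check alarm ∨ requested at each position in order: 0 ✓, 1 ✓.
At position 2 the labels are {}, so alarm ∨ requested is false there. This is the first violation.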